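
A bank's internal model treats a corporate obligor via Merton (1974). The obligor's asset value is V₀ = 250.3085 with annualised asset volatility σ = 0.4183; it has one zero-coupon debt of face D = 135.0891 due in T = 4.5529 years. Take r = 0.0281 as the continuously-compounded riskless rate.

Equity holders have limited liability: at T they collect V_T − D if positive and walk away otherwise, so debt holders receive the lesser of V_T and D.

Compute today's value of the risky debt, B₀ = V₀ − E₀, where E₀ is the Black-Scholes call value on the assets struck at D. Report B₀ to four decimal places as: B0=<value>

d₁ = [ln(V₀/D) + (r + σ²/2)T] / (σ√T)
   = [ln(250.3085/135.0891) + (0.0281 + 0.5·0.4183²)·4.5529] / (0.4183·√4.5529)
   = [0.616760 + 0.526258] / 0.892549 = 1.280622
d₂ = d₁ − σ√T = 1.280622 − 0.892549 = 0.388074
N(d₁) = 0.899837,  N(d₂) = 0.651019,  e^(−rT) = 0.879909
E₀ = V₀·N(d₁) − D·e^(−rT)·N(d₂)
   = 250.3085·0.899837 − 135.0891·0.879909·0.651019 = 147.852656
B₀ = V₀ − E₀ = 250.3085 − 147.852656 = 102.455844

B0=102.4558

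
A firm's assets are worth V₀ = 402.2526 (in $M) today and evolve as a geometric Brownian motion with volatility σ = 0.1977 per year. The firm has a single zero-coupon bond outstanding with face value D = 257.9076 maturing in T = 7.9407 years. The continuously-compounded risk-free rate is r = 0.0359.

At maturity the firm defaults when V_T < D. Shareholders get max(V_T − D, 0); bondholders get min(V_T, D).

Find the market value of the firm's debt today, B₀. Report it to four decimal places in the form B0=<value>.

B0=187.1786

d₁ = [ln(V₀/D) + (r + σ²/2)T] / (σ√T)
   = [ln(402.2526/257.9076) + (0.0359 + 0.5·0.1977²)·7.9407] / (0.1977·√7.9407)
   = [0.444479 + 0.440253] / 0.557104 = 1.588093
d₂ = d₁ − σ√T = 1.588093 − 0.557104 = 1.030989
N(d₁) = 0.943867,  N(d₂) = 0.848727,  e^(−rT) = 0.751961
E₀ = V₀·N(d₁) − D·e^(−rT)·N(d₂)
   = 402.2526·0.943867 − 257.9076·0.751961·0.848727 = 215.074023
B₀ = V₀ − E₀ = 402.2526 − 215.074023 = 187.178577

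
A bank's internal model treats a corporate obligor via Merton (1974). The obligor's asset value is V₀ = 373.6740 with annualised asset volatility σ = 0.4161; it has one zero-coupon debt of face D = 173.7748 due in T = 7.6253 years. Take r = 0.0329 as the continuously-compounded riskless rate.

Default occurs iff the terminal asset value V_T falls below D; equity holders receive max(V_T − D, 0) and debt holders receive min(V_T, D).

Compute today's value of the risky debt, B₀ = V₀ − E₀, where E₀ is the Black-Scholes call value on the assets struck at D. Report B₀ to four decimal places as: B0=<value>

B0=111.0769

d₁ = [ln(V₀/D) + (r + σ²/2)T] / (σ√T)
   = [ln(373.6740/173.7748) + (0.0329 + 0.5·0.4161²)·7.6253] / (0.4161·√7.6253)
   = [0.765624 + 0.910992] / 1.149016 = 1.459174
d₂ = d₁ − σ√T = 1.459174 − 1.149016 = 0.310158
N(d₁) = 0.927741,  N(d₂) = 0.621780,  e^(−rT) = 0.778122
E₀ = V₀·N(d₁) − D·e^(−rT)·N(d₂)
   = 373.6740·0.927741 − 173.7748·0.778122·0.621780 = 262.597095
B₀ = V₀ − E₀ = 373.6740 − 262.597095 = 111.076905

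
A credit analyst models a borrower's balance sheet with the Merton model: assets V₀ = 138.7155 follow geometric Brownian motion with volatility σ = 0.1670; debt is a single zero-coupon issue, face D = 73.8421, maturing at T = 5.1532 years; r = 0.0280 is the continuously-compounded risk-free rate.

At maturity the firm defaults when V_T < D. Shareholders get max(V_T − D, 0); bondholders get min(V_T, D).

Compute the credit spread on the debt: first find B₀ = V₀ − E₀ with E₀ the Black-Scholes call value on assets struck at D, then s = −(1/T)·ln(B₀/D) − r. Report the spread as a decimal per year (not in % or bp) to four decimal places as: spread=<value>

d₁ = [ln(V₀/D) + (r + σ²/2)T] / (σ√T)
   = [ln(138.7155/73.8421) + (0.0280 + 0.5·0.1670²)·5.1532] / (0.1670·√5.1532)
   = [0.630496 + 0.216148] / 0.379101 = 2.233295
d₂ = d₁ − σ√T = 2.233295 − 0.379101 = 1.854194
N(d₁) = 0.987235,  N(d₂) = 0.968144,  e^(−rT) = 0.865637
E₀ = V₀·N(d₁) − D·e^(−rT)·N(d₂)
   = 138.7155·0.987235 − 73.8421·0.865637·0.968144 = 75.060607
B₀ = V₀ − E₀ = 138.7155 − 75.060607 = 63.654893
spread = −(1/T)·ln(B₀/D) − r = −(1/5.1532)·ln(63.654893/73.8421) − 0.0280 = 0.00080789

spread=0.0008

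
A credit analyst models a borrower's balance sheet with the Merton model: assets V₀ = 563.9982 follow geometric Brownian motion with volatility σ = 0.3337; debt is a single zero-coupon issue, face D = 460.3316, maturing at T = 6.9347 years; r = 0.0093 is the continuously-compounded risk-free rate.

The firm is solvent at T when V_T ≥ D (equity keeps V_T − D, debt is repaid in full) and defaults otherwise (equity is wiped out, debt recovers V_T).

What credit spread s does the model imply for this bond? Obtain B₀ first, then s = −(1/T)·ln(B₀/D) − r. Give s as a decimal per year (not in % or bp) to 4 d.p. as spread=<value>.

d₁ = [ln(V₀/D) + (r + σ²/2)T] / (σ√T)
   = [ln(563.9982/460.3316) + (0.0093 + 0.5·0.3337²)·6.9347] / (0.3337·√6.9347)
   = [0.203104 + 0.450602] / 0.878760 = 0.743896
d₂ = d₁ − σ√T = 0.743896 − 0.878760 = -0.134863
N(d₁) = 0.771530,  N(d₂) = 0.446360,  e^(−rT) = 0.937543
E₀ = V₀·N(d₁) − D·e^(−rT)·N(d₂)
   = 563.9982·0.771530 − 460.3316·0.937543·0.446360 = 242.501412
B₀ = V₀ − E₀ = 563.9982 − 242.501412 = 321.496788
spread = −(1/T)·ln(B₀/D) − r = −(1/6.9347)·ln(321.496788/460.3316) − 0.0093 = 0.04246281

spread=0.0425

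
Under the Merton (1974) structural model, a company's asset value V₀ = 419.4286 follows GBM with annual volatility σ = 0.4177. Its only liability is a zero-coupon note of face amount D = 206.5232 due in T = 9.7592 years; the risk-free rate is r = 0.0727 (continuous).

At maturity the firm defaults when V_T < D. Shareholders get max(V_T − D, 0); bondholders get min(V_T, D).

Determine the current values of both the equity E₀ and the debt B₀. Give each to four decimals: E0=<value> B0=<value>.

E0=334.3747 B0=85.0539

d₁ = [ln(V₀/D) + (r + σ²/2)T] / (σ√T)
   = [ln(419.4286/206.5232) + (0.0727 + 0.5·0.4177²)·9.7592] / (0.4177·√9.7592)
   = [0.708481 + 1.560854] / 1.304883 = 1.739109
d₂ = d₁ − σ√T = 1.739109 − 1.304883 = 0.434226
N(d₁) = 0.958992,  N(d₂) = 0.667938,  e^(−rT) = 0.491893
E₀ = V₀·N(d₁) − D·e^(−rT)·N(d₂)
   = 419.4286·0.958992 − 206.5232·0.491893·0.667938 = 334.374732
B₀ = V₀ − E₀ = 419.4286 − 334.374732 = 85.053868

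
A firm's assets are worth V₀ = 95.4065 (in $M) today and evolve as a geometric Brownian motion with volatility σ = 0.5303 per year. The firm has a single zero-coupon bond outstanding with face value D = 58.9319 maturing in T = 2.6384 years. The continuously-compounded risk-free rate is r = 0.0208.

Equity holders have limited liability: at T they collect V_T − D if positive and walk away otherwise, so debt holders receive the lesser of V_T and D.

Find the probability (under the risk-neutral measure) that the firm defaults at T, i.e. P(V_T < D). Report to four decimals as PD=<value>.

PD=0.4237

d₁ = [ln(V₀/D) + (r + σ²/2)T] / (σ√T)
   = [ln(95.4065/58.9319) + (0.0208 + 0.5·0.5303²)·2.6384] / (0.5303·√2.6384)
   = [0.481764 + 0.425862] / 0.861374 = 1.053695
d₂ = d₁ − σ√T = 1.053695 − 0.861374 = 0.192321
risk-neutral PD = N(−d₂) = N(-0.192321) = 0.423746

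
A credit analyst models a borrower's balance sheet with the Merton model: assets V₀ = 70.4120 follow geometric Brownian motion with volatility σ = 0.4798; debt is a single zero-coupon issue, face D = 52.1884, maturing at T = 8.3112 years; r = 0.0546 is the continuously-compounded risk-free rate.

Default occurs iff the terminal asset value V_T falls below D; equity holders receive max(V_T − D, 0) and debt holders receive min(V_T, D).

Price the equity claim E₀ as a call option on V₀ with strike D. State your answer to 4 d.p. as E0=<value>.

d₁ = [ln(V₀/D) + (r + σ²/2)T] / (σ√T)
   = [ln(70.4120/52.1884) + (0.0546 + 0.5·0.4798²)·8.3112] / (0.4798·√8.3112)
   = [0.299503 + 1.410444] / 1.383223 = 1.236205
d₂ = d₁ − σ√T = 1.236205 − 1.383223 = -0.147017
N(d₁) = 0.891809,  N(d₂) = 0.441559,  e^(−rT) = 0.635215
E₀ = V₀·N(d₁) − D·e^(−rT)·N(d₂)
   = 70.4120·0.891809 − 52.1884·0.635215·0.441559 = 48.155980

E0=48.1560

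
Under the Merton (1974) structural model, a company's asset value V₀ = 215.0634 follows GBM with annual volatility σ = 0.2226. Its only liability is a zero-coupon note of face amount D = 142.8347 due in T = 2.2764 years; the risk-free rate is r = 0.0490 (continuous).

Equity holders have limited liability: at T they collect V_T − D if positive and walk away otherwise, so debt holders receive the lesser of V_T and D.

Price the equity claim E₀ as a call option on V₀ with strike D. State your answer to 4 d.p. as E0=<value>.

d₁ = [ln(V₀/D) + (r + σ²/2)T] / (σ√T)
   = [ln(215.0634/142.8347) + (0.0490 + 0.5·0.2226²)·2.2764] / (0.2226·√2.2764)
   = [0.409245 + 0.167942] / 0.335853 = 1.718570
d₂ = d₁ − σ√T = 1.718570 − 0.335853 = 1.382717
N(d₁) = 0.957154,  N(d₂) = 0.916624,  e^(−rT) = 0.894452
E₀ = V₀·N(d₁) − D·e^(−rT)·N(d₂)
   = 215.0634·0.957154 − 142.8347·0.894452·0.916624 = 88.741882

E0=88.7419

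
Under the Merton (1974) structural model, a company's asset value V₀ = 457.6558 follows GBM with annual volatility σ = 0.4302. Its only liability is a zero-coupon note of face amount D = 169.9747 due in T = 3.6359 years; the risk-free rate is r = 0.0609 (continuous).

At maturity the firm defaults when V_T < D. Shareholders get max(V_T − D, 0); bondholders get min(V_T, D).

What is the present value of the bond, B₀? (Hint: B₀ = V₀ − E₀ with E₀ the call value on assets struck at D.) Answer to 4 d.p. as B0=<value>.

B0=130.2650

d₁ = [ln(V₀/D) + (r + σ²/2)T] / (σ√T)
   = [ln(457.6558/169.9747) + (0.0609 + 0.5·0.4302²)·3.6359] / (0.4302·√3.6359)
   = [0.990468 + 0.557878] / 0.820307 = 1.887520
d₂ = d₁ − σ√T = 1.887520 − 0.820307 = 1.067213
N(d₁) = 0.970455,  N(d₂) = 0.857062,  e^(−rT) = 0.801375
E₀ = V₀·N(d₁) − D·e^(−rT)·N(d₂)
   = 457.6558·0.970455 − 169.9747·0.801375·0.857062 = 327.390848
B₀ = V₀ − E₀ = 457.6558 − 327.390848 = 130.264952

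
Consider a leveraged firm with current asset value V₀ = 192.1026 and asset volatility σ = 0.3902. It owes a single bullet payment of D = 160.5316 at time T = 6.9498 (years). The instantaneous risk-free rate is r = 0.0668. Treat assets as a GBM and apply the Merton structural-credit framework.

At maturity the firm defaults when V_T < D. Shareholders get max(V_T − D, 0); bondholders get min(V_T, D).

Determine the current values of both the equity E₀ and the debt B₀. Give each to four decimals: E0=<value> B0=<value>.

d₁ = [ln(V₀/D) + (r + σ²/2)T] / (σ√T)
   = [ln(192.1026/160.5316) + (0.0668 + 0.5·0.3902²)·6.9498] / (0.3902·√6.9498)
   = [0.179539 + 0.993321] / 1.028664 = 1.140178
d₂ = d₁ − σ√T = 1.140178 − 1.028664 = 0.111515
N(d₁) = 0.872894,  N(d₂) = 0.544396,  e^(−rT) = 0.628608
E₀ = V₀·N(d₁) − D·e^(−rT)·N(d₂)
   = 192.1026·0.872894 − 160.5316·0.628608·0.544396 = 112.749387
B₀ = V₀ − E₀ = 192.1026 − 112.749387 = 79.353213

E0=112.7494 B0=79.3532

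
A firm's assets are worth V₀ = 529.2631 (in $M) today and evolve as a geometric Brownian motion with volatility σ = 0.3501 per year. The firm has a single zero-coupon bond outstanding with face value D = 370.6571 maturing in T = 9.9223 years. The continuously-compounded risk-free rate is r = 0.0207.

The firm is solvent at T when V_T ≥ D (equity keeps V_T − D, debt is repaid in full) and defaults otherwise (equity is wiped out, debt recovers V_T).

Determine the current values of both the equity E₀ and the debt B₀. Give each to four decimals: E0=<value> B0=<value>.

d₁ = [ln(V₀/D) + (r + σ²/2)T] / (σ√T)
   = [ln(529.2631/370.6571) + (0.0207 + 0.5·0.3501²)·9.9223] / (0.3501·√9.9223)
   = [0.356208 + 0.813480] / 1.102804 = 1.060649
d₂ = d₁ − σ√T = 1.060649 − 1.102804 = -0.042155
N(d₁) = 0.855575,  N(d₂) = 0.483188,  e^(−rT) = 0.814328
E₀ = V₀·N(d₁) − D·e^(−rT)·N(d₂)
   = 529.2631·0.855575 − 370.6571·0.814328·0.483188 = 306.980724
B₀ = V₀ − E₀ = 529.2631 − 306.980724 = 222.282376

E0=306.9807 B0=222.2824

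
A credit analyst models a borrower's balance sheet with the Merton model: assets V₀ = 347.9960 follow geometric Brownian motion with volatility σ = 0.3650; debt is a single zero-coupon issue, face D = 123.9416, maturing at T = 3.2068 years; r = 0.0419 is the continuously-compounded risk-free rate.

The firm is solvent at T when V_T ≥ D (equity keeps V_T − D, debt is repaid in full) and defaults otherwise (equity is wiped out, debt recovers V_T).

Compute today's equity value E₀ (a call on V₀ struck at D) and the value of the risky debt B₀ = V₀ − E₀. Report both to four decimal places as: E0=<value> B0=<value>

E0=241.4438 B0=106.5522

d₁ = [ln(V₀/D) + (r + σ²/2)T] / (σ√T)
   = [ln(347.9960/123.9416) + (0.0419 + 0.5·0.3650²)·3.2068] / (0.3650·√3.2068)
   = [1.032380 + 0.347978] / 0.653625 = 2.111850
d₂ = d₁ − σ√T = 2.111850 − 0.653625 = 1.458225
N(d₁) = 0.982650,  N(d₂) = 0.927611,  e^(−rT) = 0.874271
E₀ = V₀·N(d₁) − D·e^(−rT)·N(d₂)
   = 347.9960·0.982650 − 123.9416·0.874271·0.927611 = 241.443845
B₀ = V₀ − E₀ = 347.9960 − 241.443845 = 106.552155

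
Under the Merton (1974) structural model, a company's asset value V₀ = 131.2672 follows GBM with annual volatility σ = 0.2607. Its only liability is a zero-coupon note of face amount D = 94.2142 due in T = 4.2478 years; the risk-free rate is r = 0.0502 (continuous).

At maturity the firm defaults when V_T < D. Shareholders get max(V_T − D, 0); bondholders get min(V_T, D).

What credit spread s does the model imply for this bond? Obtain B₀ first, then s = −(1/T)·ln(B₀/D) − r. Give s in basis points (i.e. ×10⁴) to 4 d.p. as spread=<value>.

spread=135.4696

d₁ = [ln(V₀/D) + (r + σ²/2)T] / (σ√T)
   = [ln(131.2672/94.2142) + (0.0502 + 0.5·0.2607²)·4.2478] / (0.2607·√4.2478)
   = [0.331664 + 0.357589] / 0.537308 = 1.282791
d₂ = d₁ − σ√T = 1.282791 − 0.537308 = 0.745483
N(d₁) = 0.900217,  N(d₂) = 0.772010,  e^(−rT) = 0.807963
E₀ = V₀·N(d₁) − D·e^(−rT)·N(d₂)
   = 131.2672·0.900217 − 94.2142·0.807963·0.772010 = 59.402400
B₀ = V₀ − E₀ = 131.2672 − 59.402400 = 71.864800
spread = −(1/T)·ln(B₀/D) − r = −(1/4.2478)·ln(71.864800/94.2142) − 0.0502 = 0.01354696
in basis points: 0.01354696 × 10⁴ = 135.4696 bp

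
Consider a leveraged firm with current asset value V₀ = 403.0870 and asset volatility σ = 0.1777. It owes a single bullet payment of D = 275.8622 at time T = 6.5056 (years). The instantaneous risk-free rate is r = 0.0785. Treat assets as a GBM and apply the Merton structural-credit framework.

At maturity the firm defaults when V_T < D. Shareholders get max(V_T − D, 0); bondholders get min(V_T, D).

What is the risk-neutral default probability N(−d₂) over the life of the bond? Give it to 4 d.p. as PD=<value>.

PD=0.0412

d₁ = [ln(V₀/D) + (r + σ²/2)T] / (σ√T)
   = [ln(403.0870/275.8622) + (0.0785 + 0.5·0.1777²)·6.5056] / (0.1777·√6.5056)
   = [0.379251 + 0.613404] / 0.453243 = 2.190117
d₂ = d₁ − σ√T = 2.190117 − 0.453243 = 1.736874
risk-neutral PD = N(−d₂) = N(-1.736874) = 0.041205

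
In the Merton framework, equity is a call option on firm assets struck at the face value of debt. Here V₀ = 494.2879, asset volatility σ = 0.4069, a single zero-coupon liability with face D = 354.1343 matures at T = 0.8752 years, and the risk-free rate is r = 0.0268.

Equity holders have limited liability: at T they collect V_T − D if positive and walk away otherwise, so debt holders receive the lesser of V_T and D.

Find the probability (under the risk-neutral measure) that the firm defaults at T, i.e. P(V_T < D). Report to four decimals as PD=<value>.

PD=0.2275

d₁ = [ln(V₀/D) + (r + σ²/2)T] / (σ√T)
   = [ln(494.2879/354.1343) + (0.0268 + 0.5·0.4069²)·0.8752] / (0.4069·√0.8752)
   = [0.333442 + 0.095908] / 0.380664 = 1.127898
d₂ = d₁ − σ√T = 1.127898 − 0.380664 = 0.747234
risk-neutral PD = N(−d₂) = N(-0.747234) = 0.227461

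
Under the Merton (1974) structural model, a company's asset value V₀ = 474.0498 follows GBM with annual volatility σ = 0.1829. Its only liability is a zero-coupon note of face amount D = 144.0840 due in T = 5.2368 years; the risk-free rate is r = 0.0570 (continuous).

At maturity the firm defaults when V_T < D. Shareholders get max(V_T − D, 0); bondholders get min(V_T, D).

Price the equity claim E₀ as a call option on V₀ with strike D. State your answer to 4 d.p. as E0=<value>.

d₁ = [ln(V₀/D) + (r + σ²/2)T] / (σ√T)
   = [ln(474.0498/144.0840) + (0.0570 + 0.5·0.1829²)·5.2368] / (0.1829·√5.2368)
   = [1.190916 + 0.386089] / 0.418549 = 3.767788
d₂ = d₁ − σ√T = 3.767788 − 0.418549 = 3.349239
N(d₁) = 0.999918,  N(d₂) = 0.999595,  e^(−rT) = 0.741932
E₀ = V₀·N(d₁) − D·e^(−rT)·N(d₂)
   = 474.0498·0.999918 − 144.0840·0.741932·0.999595 = 367.153535

E0=367.1535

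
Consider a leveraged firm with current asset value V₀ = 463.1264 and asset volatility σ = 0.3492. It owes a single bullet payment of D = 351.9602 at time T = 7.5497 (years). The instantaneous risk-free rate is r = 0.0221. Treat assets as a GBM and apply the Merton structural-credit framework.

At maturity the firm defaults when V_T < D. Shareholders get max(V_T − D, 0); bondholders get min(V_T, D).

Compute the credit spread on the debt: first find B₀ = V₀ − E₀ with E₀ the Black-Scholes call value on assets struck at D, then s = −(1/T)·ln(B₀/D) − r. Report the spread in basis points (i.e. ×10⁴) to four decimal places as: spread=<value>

d₁ = [ln(V₀/D) + (r + σ²/2)T] / (σ√T)
   = [ln(463.1264/351.9602) + (0.0221 + 0.5·0.3492²)·7.5497] / (0.3492·√7.5497)
   = [0.274482 + 0.627156] / 0.959487 = 0.939708
d₂ = d₁ − σ√T = 0.939708 − 0.959487 = -0.019779
N(d₁) = 0.826316,  N(d₂) = 0.492110,  e^(−rT) = 0.846328
E₀ = V₀·N(d₁) − D·e^(−rT)·N(d₂)
   = 463.1264·0.826316 − 351.9602·0.846328·0.492110 = 236.102298
B₀ = V₀ − E₀ = 463.1264 − 236.102298 = 227.024102
spread = −(1/T)·ln(B₀/D) − r = −(1/7.5497)·ln(227.024102/351.9602) − 0.0221 = 0.03597673
in basis points: 0.03597673 × 10⁴ = 359.7673 bp

spread=359.7673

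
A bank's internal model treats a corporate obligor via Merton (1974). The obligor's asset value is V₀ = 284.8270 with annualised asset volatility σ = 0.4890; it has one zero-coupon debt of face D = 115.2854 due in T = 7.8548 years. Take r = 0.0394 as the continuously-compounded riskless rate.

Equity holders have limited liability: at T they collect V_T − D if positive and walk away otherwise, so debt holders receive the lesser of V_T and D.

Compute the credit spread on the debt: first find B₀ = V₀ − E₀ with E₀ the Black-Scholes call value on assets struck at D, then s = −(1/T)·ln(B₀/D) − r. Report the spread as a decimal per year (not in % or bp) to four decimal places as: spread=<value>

d₁ = [ln(V₀/D) + (r + σ²/2)T] / (σ√T)
   = [ln(284.8270/115.2854) + (0.0394 + 0.5·0.4890²)·7.8548] / (0.4890·√7.8548)
   = [0.904471 + 1.248603] / 1.370492 = 1.571023
d₂ = d₁ − σ√T = 1.571023 − 1.370492 = 0.200531
N(d₁) = 0.941911,  N(d₂) = 0.579467,  e^(−rT) = 0.733829
E₀ = V₀·N(d₁) − D·e^(−rT)·N(d₂)
   = 284.8270·0.941911 − 115.2854·0.733829·0.579467 = 219.258965
B₀ = V₀ − E₀ = 284.8270 − 219.258965 = 65.568035
spread = −(1/T)·ln(B₀/D) − r = −(1/7.8548)·ln(65.568035/115.2854) − 0.0394 = 0.03244428

spread=0.0324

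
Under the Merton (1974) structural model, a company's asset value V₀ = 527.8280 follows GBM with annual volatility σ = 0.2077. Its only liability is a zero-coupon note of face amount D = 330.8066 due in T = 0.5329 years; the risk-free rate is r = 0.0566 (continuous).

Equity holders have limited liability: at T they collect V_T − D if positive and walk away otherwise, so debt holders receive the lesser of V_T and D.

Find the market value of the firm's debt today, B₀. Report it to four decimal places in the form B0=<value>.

B0=320.9692

d₁ = [ln(V₀/D) + (r + σ²/2)T] / (σ√T)
   = [ln(527.8280/330.8066) + (0.0566 + 0.5·0.2077²)·0.5329] / (0.2077·√0.5329)
   = [0.467237 + 0.041657] / 0.151621 = 3.356350
d₂ = d₁ − σ√T = 3.356350 − 0.151621 = 3.204729
N(d₁) = 0.999605,  N(d₂) = 0.999324,  e^(−rT) = 0.970288
E₀ = V₀·N(d₁) − D·e^(−rT)·N(d₂)
   = 527.8280·0.999605 − 330.8066·0.970288·0.999324 = 206.858789
B₀ = V₀ − E₀ = 527.8280 − 206.858789 = 320.969211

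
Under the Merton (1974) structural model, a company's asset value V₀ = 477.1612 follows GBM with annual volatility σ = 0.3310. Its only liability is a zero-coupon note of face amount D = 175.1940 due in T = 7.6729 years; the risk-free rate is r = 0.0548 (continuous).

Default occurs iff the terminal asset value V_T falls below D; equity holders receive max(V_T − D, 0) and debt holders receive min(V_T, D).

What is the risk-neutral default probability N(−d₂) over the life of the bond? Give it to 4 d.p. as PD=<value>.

d₁ = [ln(V₀/D) + (r + σ²/2)T] / (σ√T)
   = [ln(477.1612/175.1940) + (0.0548 + 0.5·0.3310²)·7.6729] / (0.3310·√7.6729)
   = [1.001960 + 0.840800] / 0.916870 = 2.009839
d₂ = d₁ − σ√T = 2.009839 − 0.916870 = 1.092969
risk-neutral PD = N(−d₂) = N(-1.092969) = 0.137204

PD=0.1372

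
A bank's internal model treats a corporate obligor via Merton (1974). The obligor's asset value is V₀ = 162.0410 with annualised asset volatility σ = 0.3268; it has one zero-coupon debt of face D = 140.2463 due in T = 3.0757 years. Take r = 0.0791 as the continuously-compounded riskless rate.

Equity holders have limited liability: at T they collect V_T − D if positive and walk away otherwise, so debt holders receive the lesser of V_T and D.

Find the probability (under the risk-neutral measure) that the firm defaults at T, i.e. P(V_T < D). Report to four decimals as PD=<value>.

d₁ = [ln(V₀/D) + (r + σ²/2)T] / (σ√T)
   = [ln(162.0410/140.2463) + (0.0791 + 0.5·0.3268²)·3.0757] / (0.3268·√3.0757)
   = [0.144449 + 0.407528] / 0.573131 = 0.963090
d₂ = d₁ − σ√T = 0.963090 − 0.573131 = 0.389959
risk-neutral PD = N(−d₂) = N(-0.389959) = 0.348284

PD=0.3483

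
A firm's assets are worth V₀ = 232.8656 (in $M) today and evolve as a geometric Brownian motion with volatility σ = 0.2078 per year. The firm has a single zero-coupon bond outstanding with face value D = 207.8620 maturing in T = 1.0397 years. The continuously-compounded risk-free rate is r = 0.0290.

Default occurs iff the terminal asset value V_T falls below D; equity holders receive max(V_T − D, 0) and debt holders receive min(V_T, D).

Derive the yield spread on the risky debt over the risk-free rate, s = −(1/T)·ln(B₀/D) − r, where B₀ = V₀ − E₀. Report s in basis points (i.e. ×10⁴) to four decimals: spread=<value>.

d₁ = [ln(V₀/D) + (r + σ²/2)T] / (σ√T)
   = [ln(232.8656/207.8620) + (0.0290 + 0.5·0.2078²)·1.0397] / (0.2078·√1.0397)
   = [0.113587 + 0.052599] / 0.211885 = 0.784322
d₂ = d₁ − σ√T = 0.784322 − 0.211885 = 0.572438
N(d₁) = 0.783575,  N(d₂) = 0.716487,  e^(−rT) = 0.970299
E₀ = V₀·N(d₁) − D·e^(−rT)·N(d₂)
   = 232.8656·0.783575 − 207.8620·0.970299·0.716487 = 37.960501
B₀ = V₀ − E₀ = 232.8656 − 37.960501 = 194.905099
spread = −(1/T)·ln(B₀/D) − r = −(1/1.0397)·ln(194.905099/207.8620) − 0.0290 = 0.03290404
in basis points: 0.03290404 × 10⁴ = 329.0404 bp

spread=329.0404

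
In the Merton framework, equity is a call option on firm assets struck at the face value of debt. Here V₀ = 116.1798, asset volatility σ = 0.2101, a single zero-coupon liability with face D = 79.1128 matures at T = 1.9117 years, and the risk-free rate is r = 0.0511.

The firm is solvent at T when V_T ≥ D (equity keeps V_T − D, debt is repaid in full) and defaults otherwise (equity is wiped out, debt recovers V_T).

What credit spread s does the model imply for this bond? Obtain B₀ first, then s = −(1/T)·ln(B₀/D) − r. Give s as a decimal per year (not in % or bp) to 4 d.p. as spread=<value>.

d₁ = [ln(V₀/D) + (r + σ²/2)T] / (σ√T)
   = [ln(116.1798/79.1128) + (0.0511 + 0.5·0.2101²)·1.9117] / (0.2101·√1.9117)
   = [0.384264 + 0.139881] / 0.290493 = 1.804329
d₂ = d₁ − σ√T = 1.804329 − 0.290493 = 1.513836
N(d₁) = 0.964410,  N(d₂) = 0.934966,  e^(−rT) = 0.906932
E₀ = V₀·N(d₁) − D·e^(−rT)·N(d₂)
   = 116.1798·0.964410 − 79.1128·0.906932·0.934966 = 44.961217
B₀ = V₀ − E₀ = 116.1798 − 44.961217 = 71.218583
spread = −(1/T)·ln(B₀/D) − r = −(1/1.9117)·ln(71.218583/79.1128) − 0.0511 = 0.00388817

spread=0.0039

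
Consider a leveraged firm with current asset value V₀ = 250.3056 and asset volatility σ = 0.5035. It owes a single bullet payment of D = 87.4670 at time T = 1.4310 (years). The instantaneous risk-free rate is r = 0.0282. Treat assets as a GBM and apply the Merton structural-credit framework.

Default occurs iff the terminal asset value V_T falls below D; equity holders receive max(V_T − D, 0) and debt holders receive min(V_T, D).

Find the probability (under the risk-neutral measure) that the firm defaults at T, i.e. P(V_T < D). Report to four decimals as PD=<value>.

d₁ = [ln(V₀/D) + (r + σ²/2)T] / (σ√T)
   = [ln(250.3056/87.4670) + (0.0282 + 0.5·0.5035²)·1.4310] / (0.5035·√1.4310)
   = [1.051421 + 0.221742] / 0.602309 = 2.113804
d₂ = d₁ − σ√T = 2.113804 − 0.602309 = 1.511495
risk-neutral PD = N(−d₂) = N(-1.511495) = 0.065331

PD=0.0653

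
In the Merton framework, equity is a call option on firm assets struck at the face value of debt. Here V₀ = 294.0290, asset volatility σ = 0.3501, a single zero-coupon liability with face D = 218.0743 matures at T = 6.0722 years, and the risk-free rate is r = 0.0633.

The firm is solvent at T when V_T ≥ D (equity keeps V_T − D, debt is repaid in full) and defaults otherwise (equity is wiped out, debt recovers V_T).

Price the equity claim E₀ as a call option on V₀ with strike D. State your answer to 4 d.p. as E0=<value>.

d₁ = [ln(V₀/D) + (r + σ²/2)T] / (σ√T)
   = [ln(294.0290/218.0743) + (0.0633 + 0.5·0.3501²)·6.0722] / (0.3501·√6.0722)
   = [0.298843 + 0.756505] / 0.862711 = 1.223293
d₂ = d₁ − σ√T = 1.223293 − 0.862711 = 0.360582
N(d₁) = 0.889390,  N(d₂) = 0.640794,  e^(−rT) = 0.680879
E₀ = V₀·N(d₁) − D·e^(−rT)·N(d₂)
   = 294.0290·0.889390 − 218.0743·0.680879·0.640794 = 166.360018

E0=166.3600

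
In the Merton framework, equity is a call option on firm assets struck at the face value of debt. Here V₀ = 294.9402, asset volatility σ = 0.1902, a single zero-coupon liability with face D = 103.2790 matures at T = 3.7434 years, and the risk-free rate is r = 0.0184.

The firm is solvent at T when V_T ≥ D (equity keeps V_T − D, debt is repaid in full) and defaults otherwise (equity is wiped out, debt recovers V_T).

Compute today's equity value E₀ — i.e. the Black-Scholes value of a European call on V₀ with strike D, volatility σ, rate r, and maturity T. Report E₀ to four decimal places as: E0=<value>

d₁ = [ln(V₀/D) + (r + σ²/2)T] / (σ√T)
   = [ln(294.9402/103.2790) + (0.0184 + 0.5·0.1902²)·3.7434] / (0.1902·√3.7434)
   = [1.049339 + 0.136589] / 0.367996 = 3.222661
d₂ = d₁ − σ√T = 3.222661 − 0.367996 = 2.854665
N(d₁) = 0.999365,  N(d₂) = 0.997846,  e^(−rT) = 0.933440
E₀ = V₀·N(d₁) − D·e^(−rT)·N(d₂)
   = 294.9402·0.999365 − 103.2790·0.933440·0.997846 = 198.555819

E0=198.5558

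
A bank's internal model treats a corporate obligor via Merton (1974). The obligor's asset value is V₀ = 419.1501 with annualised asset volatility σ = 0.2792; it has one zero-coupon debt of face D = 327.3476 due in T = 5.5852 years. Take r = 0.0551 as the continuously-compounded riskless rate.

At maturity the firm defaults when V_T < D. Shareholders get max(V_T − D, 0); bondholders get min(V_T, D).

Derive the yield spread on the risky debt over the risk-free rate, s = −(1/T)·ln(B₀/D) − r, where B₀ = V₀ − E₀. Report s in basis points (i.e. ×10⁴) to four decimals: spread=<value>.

d₁ = [ln(V₀/D) + (r + σ²/2)T] / (σ√T)
   = [ln(419.1501/327.3476) + (0.0551 + 0.5·0.2792²)·5.5852] / (0.2792·√5.5852)
   = [0.247206 + 0.525435] / 0.659834 = 1.170963
d₂ = d₁ − σ√T = 1.170963 − 0.659834 = 0.511129
N(d₁) = 0.879193,  N(d₂) = 0.695370,  e^(−rT) = 0.735103
E₀ = V₀·N(d₁) − D·e^(−rT)·N(d₂)
   = 419.1501·0.879193 − 327.3476·0.735103·0.695370 = 201.184179
B₀ = V₀ − E₀ = 419.1501 − 201.184179 = 217.965921
spread = −(1/T)·ln(B₀/D) − r = −(1/5.5852)·ln(217.965921/327.3476) − 0.0551 = 0.01771456
in basis points: 0.01771456 × 10⁴ = 177.1456 bp

spread=177.1456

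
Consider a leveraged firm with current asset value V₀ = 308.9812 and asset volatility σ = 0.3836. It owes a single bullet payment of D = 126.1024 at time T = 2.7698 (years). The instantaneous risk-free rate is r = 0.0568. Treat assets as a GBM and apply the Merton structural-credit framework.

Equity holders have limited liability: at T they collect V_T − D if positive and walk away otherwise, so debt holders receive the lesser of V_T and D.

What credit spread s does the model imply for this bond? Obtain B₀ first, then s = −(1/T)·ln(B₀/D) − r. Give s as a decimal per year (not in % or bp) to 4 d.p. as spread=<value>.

spread=0.0078

d₁ = [ln(V₀/D) + (r + σ²/2)T] / (σ√T)
   = [ln(308.9812/126.1024) + (0.0568 + 0.5·0.3836²)·2.7698] / (0.3836·√2.7698)
   = [0.896186 + 0.361111] / 0.638415 = 1.969406
d₂ = d₁ − σ√T = 1.969406 − 0.638415 = 1.330991
N(d₁) = 0.975547,  N(d₂) = 0.908404,  e^(−rT) = 0.854427
E₀ = V₀·N(d₁) − D·e^(−rT)·N(d₂)
   = 308.9812·0.975547 − 126.1024·0.854427·0.908404 = 203.549384
B₀ = V₀ − E₀ = 308.9812 − 203.549384 = 105.431816
spread = −(1/T)·ln(B₀/D) − r = −(1/2.7698)·ln(105.431816/126.1024) − 0.0568 = 0.00783637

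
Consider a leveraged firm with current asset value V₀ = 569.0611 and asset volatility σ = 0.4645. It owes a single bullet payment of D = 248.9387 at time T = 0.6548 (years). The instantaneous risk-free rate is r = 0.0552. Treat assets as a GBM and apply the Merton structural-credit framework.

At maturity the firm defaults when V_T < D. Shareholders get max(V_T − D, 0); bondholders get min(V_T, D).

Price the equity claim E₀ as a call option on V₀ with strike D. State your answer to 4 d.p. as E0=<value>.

d₁ = [ln(V₀/D) + (r + σ²/2)T] / (σ√T)
   = [ln(569.0611/248.9387) + (0.0552 + 0.5·0.4645²)·0.6548] / (0.4645·√0.6548)
   = [0.826781 + 0.106785] / 0.375872 = 2.483733
d₂ = d₁ − σ√T = 2.483733 − 0.375872 = 2.107861
N(d₁) = 0.993499,  N(d₂) = 0.982479,  e^(−rT) = 0.964500
E₀ = V₀·N(d₁) − D·e^(−rT)·N(d₂)
   = 569.0611·0.993499 − 248.9387·0.964500·0.982479 = 329.467274

E0=329.4673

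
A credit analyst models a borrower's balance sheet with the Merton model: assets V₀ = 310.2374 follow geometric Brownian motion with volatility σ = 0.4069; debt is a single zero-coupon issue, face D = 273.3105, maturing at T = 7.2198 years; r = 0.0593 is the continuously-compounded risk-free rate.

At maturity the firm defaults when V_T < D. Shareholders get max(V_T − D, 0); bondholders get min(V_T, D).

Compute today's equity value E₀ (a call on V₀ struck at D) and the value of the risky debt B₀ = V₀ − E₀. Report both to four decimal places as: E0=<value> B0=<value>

d₁ = [ln(V₀/D) + (r + σ²/2)T] / (σ√T)
   = [ln(310.2374/273.3105) + (0.0593 + 0.5·0.4069²)·7.2198] / (0.4069·√7.2198)
   = [0.126729 + 1.025817] / 1.093328 = 1.054164
d₂ = d₁ − σ√T = 1.054164 − 1.093328 = -0.039164
N(d₁) = 0.854096,  N(d₂) = 0.484380,  e^(−rT) = 0.651724
E₀ = V₀·N(d₁) − D·e^(−rT)·N(d₂)
   = 310.2374·0.854096 − 273.3105·0.651724·0.484380 = 178.693322
B₀ = V₀ − E₀ = 310.2374 − 178.693322 = 131.544078

E0=178.6933 B0=131.5441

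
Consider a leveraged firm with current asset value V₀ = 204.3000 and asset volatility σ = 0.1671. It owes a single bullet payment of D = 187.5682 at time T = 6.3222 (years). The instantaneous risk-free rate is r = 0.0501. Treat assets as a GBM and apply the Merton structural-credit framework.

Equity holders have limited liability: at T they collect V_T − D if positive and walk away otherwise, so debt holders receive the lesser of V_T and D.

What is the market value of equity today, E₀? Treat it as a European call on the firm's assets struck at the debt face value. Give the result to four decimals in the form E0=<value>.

d₁ = [ln(V₀/D) + (r + σ²/2)T] / (σ√T)
   = [ln(204.3000/187.5682) + (0.0501 + 0.5·0.1671²)·6.3222] / (0.1671·√6.3222)
   = [0.085447 + 0.405008] / 0.420156 = 1.167316
d₂ = d₁ − σ√T = 1.167316 − 0.420156 = 0.747160
N(d₁) = 0.878459,  N(d₂) = 0.772516,  e^(−rT) = 0.728519
E₀ = V₀·N(d₁) − D·e^(−rT)·N(d₂)
   = 204.3000·0.878459 − 187.5682·0.728519·0.772516 = 73.907101

E0=73.9071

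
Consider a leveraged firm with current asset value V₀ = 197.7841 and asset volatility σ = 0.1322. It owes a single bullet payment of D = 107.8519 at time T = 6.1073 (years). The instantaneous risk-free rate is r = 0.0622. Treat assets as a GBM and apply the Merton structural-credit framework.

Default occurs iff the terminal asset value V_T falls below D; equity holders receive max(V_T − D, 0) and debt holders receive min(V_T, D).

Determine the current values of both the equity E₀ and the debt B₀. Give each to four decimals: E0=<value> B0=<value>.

E0=124.0330 B0=73.7511

d₁ = [ln(V₀/D) + (r + σ²/2)T] / (σ√T)
   = [ln(197.7841/107.8519) + (0.0622 + 0.5·0.1322²)·6.1073] / (0.1322·√6.1073)
   = [0.606417 + 0.433242] / 0.326705 = 3.182255
d₂ = d₁ − σ√T = 3.182255 − 0.326705 = 2.855550
N(d₁) = 0.999269,  N(d₂) = 0.997852,  e^(−rT) = 0.683948
E₀ = V₀·N(d₁) − D·e^(−rT)·N(d₂)
   = 197.7841·0.999269 − 107.8519·0.683948·0.997852 = 124.033000
B₀ = V₀ − E₀ = 197.7841 − 124.033000 = 73.751100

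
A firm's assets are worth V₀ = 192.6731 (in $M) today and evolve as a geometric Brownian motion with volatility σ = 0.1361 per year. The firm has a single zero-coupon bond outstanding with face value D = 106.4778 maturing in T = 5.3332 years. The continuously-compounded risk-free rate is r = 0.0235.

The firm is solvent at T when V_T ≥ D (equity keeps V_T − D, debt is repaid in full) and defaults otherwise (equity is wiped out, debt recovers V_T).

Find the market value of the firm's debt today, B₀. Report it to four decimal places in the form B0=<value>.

d₁ = [ln(V₀/D) + (r + σ²/2)T] / (σ√T)
   = [ln(192.6731/106.4778) + (0.0235 + 0.5·0.1361²)·5.3332] / (0.1361·√5.3332)
   = [0.593058 + 0.174724] / 0.314306 = 2.442791
d₂ = d₁ − σ√T = 2.442791 − 0.314306 = 2.128485
N(d₁) = 0.992713,  N(d₂) = 0.983352,  e^(−rT) = 0.882206
E₀ = V₀·N(d₁) − D·e^(−rT)·N(d₂)
   = 192.6731·0.992713 − 106.4778·0.882206·0.983352 = 98.897643
B₀ = V₀ − E₀ = 192.6731 − 98.897643 = 93.775457

B0=93.7755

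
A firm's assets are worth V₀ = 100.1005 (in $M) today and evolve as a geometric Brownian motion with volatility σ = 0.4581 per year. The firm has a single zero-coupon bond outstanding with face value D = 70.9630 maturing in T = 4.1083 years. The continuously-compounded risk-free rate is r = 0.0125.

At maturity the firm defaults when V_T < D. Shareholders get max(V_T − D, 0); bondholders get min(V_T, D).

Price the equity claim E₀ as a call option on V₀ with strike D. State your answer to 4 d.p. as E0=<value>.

E0=48.7387

d₁ = [ln(V₀/D) + (r + σ²/2)T] / (σ√T)
   = [ln(100.1005/70.9630) + (0.0125 + 0.5·0.4581²)·4.1083] / (0.4581·√4.1083)
   = [0.344016 + 0.482429] / 0.928520 = 0.890066
d₂ = d₁ − σ√T = 0.890066 − 0.928520 = -0.038454
N(d₁) = 0.813285,  N(d₂) = 0.484663,  e^(−rT) = 0.949943
E₀ = V₀·N(d₁) − D·e^(−rT)·N(d₂)
   = 100.1005·0.813285 − 70.9630·0.949943·0.484663 = 48.738720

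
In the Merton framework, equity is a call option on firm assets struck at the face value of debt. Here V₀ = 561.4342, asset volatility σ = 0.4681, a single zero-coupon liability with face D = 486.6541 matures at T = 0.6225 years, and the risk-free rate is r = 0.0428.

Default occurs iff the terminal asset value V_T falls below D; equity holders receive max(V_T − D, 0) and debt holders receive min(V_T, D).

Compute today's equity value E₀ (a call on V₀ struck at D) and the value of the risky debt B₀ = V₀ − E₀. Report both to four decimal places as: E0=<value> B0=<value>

E0=127.3711 B0=434.0631

d₁ = [ln(V₀/D) + (r + σ²/2)T] / (σ√T)
   = [ln(561.4342/486.6541) + (0.0428 + 0.5·0.4681²)·0.6225] / (0.4681·√0.6225)
   = [0.142941 + 0.094843] / 0.369325 = 0.643835
d₂ = d₁ − σ√T = 0.643835 − 0.369325 = 0.274511
N(d₁) = 0.740159,  N(d₂) = 0.608154,  e^(−rT) = 0.973709
E₀ = V₀·N(d₁) − D·e^(−rT)·N(d₂)
   = 561.4342·0.740159 − 486.6541·0.973709·0.608154 = 127.371089
B₀ = V₀ − E₀ = 561.4342 − 127.371089 = 434.063111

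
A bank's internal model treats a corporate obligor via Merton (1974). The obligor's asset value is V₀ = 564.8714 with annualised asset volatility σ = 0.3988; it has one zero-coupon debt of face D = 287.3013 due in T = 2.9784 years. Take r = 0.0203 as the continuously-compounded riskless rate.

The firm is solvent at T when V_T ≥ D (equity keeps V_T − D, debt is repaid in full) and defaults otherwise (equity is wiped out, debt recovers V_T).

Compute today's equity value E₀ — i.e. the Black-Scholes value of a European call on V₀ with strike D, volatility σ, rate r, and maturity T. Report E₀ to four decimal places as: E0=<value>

d₁ = [ln(V₀/D) + (r + σ²/2)T] / (σ√T)
   = [ln(564.8714/287.3013) + (0.0203 + 0.5·0.3988²)·2.9784] / (0.3988·√2.9784)
   = [0.676067 + 0.297306] / 0.688251 = 1.414270
d₂ = d₁ − σ√T = 1.414270 − 0.688251 = 0.726020
N(d₁) = 0.921359,  N(d₂) = 0.766087,  e^(−rT) = 0.941330
E₀ = V₀·N(d₁) − D·e^(−rT)·N(d₂)
   = 564.8714·0.921359 − 287.3013·0.941330·0.766087 = 313.264642

E0=313.2646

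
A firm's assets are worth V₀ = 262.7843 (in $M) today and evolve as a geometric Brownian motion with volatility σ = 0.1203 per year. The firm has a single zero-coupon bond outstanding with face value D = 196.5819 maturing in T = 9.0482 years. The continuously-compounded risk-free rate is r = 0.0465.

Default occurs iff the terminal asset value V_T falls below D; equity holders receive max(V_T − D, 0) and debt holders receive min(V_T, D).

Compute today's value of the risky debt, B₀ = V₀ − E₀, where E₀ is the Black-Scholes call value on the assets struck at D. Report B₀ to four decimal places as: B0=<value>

B0=128.4542

d₁ = [ln(V₀/D) + (r + σ²/2)T] / (σ√T)
   = [ln(262.7843/196.5819) + (0.0465 + 0.5·0.1203²)·9.0482] / (0.1203·√9.0482)
   = [0.290254 + 0.486214] / 0.361865 = 2.145741
d₂ = d₁ − σ√T = 2.145741 − 0.361865 = 1.783876
N(d₁) = 0.984053,  N(d₂) = 0.962778,  e^(−rT) = 0.656560
E₀ = V₀·N(d₁) − D·e^(−rT)·N(d₂)
   = 262.7843·0.984053 − 196.5819·0.656560·0.962778 = 134.330077
B₀ = V₀ − E₀ = 262.7843 − 134.330077 = 128.454223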